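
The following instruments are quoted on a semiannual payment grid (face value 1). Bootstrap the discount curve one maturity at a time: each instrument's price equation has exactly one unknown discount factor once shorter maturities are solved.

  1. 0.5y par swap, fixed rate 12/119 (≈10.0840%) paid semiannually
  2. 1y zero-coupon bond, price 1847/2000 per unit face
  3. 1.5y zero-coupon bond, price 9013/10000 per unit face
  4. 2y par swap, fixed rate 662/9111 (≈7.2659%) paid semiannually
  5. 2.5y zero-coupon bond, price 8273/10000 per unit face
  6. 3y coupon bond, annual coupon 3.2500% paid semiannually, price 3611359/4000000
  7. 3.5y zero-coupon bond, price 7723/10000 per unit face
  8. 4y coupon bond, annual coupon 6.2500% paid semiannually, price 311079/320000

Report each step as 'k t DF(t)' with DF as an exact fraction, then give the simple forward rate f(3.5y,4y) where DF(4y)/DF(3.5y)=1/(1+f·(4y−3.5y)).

1 1/2 119/125
2 1 1847/2000
3 3/2 9013/10000
4 2 2169/2500
5 5/2 8273/10000
6 3 8169/10000
7 7/2 7723/10000
8 4 759/1000
f(3.5y,4y) = ((7723/10000)/(759/1000) − 1)/(1/2) = 133/3795 ≈ 3.5046%

step 1 [0.5y] swap r/2=6/119: DF=(1 − 6/119·(0))/(1+6/119) = 119/125 ≈ 0.952000
step 2 [1y] zero: DF = P = 1847/2000 ≈ 0.923500
step 3 [1.5y] zero: DF = P = 9013/10000 ≈ 0.901300
step 4 [2y] swap r/2=331/9111: DF=(1 − 331/9111·(0.952000+0.923500+0.901300))/(1+331/9111) = 2169/2500 ≈ 0.867600
step 5 [2.5y] zero: DF = P = 8273/10000 ≈ 0.827300
step 6 [3y] bond c/2=13/800: DF=(3611359/4000000 − 13/800·(0.952000+0.923500+0.901300+0.867600+0.827300))/(1+13/800) = 8169/10000 ≈ 0.816900
step 7 [3.5y] zero: DF = P = 7723/10000 ≈ 0.772300
step 8 [4y] bond c/2=1/32: DF=(311079/320000 − 1/32·(0.952000+0.923500+0.901300+0.867600+0.827300+0.816900+0.772300))/(1+1/32) = 759/1000 ≈ 0.759000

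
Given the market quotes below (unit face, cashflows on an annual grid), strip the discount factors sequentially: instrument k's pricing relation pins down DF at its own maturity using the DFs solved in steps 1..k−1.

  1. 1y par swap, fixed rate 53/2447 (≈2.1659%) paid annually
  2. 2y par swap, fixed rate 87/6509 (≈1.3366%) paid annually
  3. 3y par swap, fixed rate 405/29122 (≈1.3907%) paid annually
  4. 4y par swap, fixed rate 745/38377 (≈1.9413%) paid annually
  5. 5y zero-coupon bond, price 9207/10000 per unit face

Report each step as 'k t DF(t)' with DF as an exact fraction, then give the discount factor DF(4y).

1 1 2447/2500
2 2 9739/10000
3 3 1919/2000
4 4 1851/2000
5 5 9207/10000
DF(4y) = 1851/2000 ≈ 0.925500

step 1 [1y] swap r/1=53/2447: DF=(1 − 53/2447·(0))/(1+53/2447) = 2447/2500 ≈ 0.978800
step 2 [2y] swap r/1=87/6509: DF=(1 − 87/6509·(0.978800))/(1+87/6509) = 9739/10000 ≈ 0.973900
step 3 [3y] swap r/1=405/29122: DF=(1 − 405/29122·(0.978800+0.973900))/(1+405/29122) = 1919/2000 ≈ 0.959500
step 4 [4y] swap r/1=745/38377: DF=(1 − 745/38377·(0.978800+0.973900+0.959500))/(1+745/38377) = 1851/2000 ≈ 0.925500
step 5 [5y] zero: DF = P = 9207/10000 ≈ 0.920700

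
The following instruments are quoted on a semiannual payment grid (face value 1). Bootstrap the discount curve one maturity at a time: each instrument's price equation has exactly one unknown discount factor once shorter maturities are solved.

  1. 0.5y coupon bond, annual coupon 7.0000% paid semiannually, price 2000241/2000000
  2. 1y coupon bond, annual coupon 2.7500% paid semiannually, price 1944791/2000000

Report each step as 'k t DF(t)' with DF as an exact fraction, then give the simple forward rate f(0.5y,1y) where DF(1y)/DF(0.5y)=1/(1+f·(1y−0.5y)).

step 1 [0.5y] bond c/2=7/200: DF=(2000241/2000000 − 7/200·(0))/(1+7/200) = 9663/10000 ≈ 0.966300
step 2 [1y] bond c/2=11/800: DF=(1944791/2000000 − 11/800·(0.966300))/(1+11/800) = 9461/10000 ≈ 0.946100

1 1/2 9663/10000
2 1 9461/10000
f(0.5y,1y) = ((9663/10000)/(9461/10000) − 1)/(1/2) = 404/9461 ≈ 4.2702%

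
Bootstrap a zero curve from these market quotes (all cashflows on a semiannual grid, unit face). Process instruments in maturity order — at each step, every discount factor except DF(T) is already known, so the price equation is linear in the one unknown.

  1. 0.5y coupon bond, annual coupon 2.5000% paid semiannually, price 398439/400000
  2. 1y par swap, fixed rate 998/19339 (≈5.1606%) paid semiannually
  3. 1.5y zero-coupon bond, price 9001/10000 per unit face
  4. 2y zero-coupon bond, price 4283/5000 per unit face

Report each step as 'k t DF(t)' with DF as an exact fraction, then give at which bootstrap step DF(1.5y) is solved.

step 1 [0.5y] bond c/2=1/80: DF=(398439/400000 − 1/80·(0))/(1+1/80) = 4919/5000 ≈ 0.983800
step 2 [1y] swap r/2=499/19339: DF=(1 − 499/19339·(0.983800))/(1+499/19339) = 9501/10000 ≈ 0.950100
step 3 [1.5y] zero: DF = P = 9001/10000 ≈ 0.900100
step 4 [2y] zero: DF = P = 4283/5000 ≈ 0.856600

1 1/2 4919/5000
2 1 9501/10000
3 3/2 9001/10000
4 2 4283/5000
DF(1.5y) is solved at step 3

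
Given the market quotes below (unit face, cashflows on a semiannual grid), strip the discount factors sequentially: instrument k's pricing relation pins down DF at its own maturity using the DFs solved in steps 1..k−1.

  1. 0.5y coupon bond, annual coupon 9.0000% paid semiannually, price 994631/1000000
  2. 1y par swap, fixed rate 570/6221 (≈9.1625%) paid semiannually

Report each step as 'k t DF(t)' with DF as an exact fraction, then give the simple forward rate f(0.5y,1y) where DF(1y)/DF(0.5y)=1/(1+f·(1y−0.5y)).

step 1 [0.5y] bond c/2=9/200: DF=(994631/1000000 − 9/200·(0))/(1+9/200) = 4759/5000 ≈ 0.951800
step 2 [1y] swap r/2=285/6221: DF=(1 − 285/6221·(0.951800))/(1+285/6221) = 1829/2000 ≈ 0.914500

1 1/2 4759/5000
2 1 1829/2000
f(0.5y,1y) = ((4759/5000)/(1829/2000) − 1)/(1/2) = 746/9145 ≈ 8.1575%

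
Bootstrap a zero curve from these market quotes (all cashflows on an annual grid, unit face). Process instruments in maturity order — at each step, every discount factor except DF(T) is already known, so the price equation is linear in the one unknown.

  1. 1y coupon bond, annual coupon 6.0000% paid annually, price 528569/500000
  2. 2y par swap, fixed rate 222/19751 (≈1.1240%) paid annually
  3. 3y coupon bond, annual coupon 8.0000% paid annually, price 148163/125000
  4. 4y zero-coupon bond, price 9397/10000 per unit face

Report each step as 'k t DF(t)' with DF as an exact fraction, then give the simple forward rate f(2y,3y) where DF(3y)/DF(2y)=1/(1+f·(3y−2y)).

1 1 9973/10000
2 2 4889/5000
3 3 1189/1250
4 4 9397/10000
f(2y,3y) = ((4889/5000)/(1189/1250) − 1)/(1) = 133/4756 ≈ 2.7965%

step 1 [1y] bond c/1=3/50: DF=(528569/500000 − 3/50·(0))/(1+3/50) = 9973/10000 ≈ 0.997300
step 2 [2y] swap r/1=222/19751: DF=(1 − 222/19751·(0.997300))/(1+222/19751) = 4889/5000 ≈ 0.977800
step 3 [3y] bond c/1=2/25: DF=(148163/125000 − 2/25·(0.997300+0.977800))/(1+2/25) = 1189/1250 ≈ 0.951200
step 4 [4y] zero: DF = P = 9397/10000 ≈ 0.939700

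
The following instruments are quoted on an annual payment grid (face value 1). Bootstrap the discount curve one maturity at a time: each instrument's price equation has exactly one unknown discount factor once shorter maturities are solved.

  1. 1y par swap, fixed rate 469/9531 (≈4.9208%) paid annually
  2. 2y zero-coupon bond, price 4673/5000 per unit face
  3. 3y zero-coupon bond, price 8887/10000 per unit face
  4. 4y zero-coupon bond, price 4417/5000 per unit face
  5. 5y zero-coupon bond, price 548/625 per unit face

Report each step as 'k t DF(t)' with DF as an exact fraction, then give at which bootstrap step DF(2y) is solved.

step 1 [1y] swap r/1=469/9531: DF=(1 − 469/9531·(0))/(1+469/9531) = 9531/10000 ≈ 0.953100
step 2 [2y] zero: DF = P = 4673/5000 ≈ 0.934600
step 3 [3y] zero: DF = P = 8887/10000 ≈ 0.888700
step 4 [4y] zero: DF = P = 4417/5000 ≈ 0.883400
step 5 [5y] zero: DF = P = 548/625 ≈ 0.876800

1 1 9531/10000
2 2 4673/5000
3 3 8887/10000
4 4 4417/5000
5 5 548/625
DF(2y) is solved at step 2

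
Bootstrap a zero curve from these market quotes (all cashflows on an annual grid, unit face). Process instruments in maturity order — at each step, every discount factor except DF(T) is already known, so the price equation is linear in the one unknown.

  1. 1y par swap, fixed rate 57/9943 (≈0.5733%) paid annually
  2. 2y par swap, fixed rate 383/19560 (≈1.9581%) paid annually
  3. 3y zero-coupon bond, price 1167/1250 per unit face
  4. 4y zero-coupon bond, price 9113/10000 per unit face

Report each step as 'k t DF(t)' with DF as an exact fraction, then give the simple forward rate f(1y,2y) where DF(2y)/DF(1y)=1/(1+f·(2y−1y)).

step 1 [1y] swap r/1=57/9943: DF=(1 − 57/9943·(0))/(1+57/9943) = 9943/10000 ≈ 0.994300
step 2 [2y] swap r/1=383/19560: DF=(1 − 383/19560·(0.994300))/(1+383/19560) = 9617/10000 ≈ 0.961700
step 3 [3y] zero: DF = P = 1167/1250 ≈ 0.933600
step 4 [4y] zero: DF = P = 9113/10000 ≈ 0.911300

1 1 9943/10000
2 2 9617/10000
3 3 1167/1250
4 4 9113/10000
f(1y,2y) = ((9943/10000)/(9617/10000) − 1)/(1) = 2/59 ≈ 3.3898%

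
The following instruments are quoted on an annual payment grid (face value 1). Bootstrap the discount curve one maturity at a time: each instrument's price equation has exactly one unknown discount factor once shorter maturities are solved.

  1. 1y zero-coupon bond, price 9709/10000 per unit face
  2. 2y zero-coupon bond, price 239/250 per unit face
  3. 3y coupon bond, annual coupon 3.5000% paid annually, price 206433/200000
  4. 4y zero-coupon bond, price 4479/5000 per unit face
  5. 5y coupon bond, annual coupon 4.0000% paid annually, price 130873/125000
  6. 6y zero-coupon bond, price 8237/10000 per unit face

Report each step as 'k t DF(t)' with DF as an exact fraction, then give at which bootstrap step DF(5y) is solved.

step 1 [1y] zero: DF = P = 9709/10000 ≈ 0.970900
step 2 [2y] zero: DF = P = 239/250 ≈ 0.956000
step 3 [3y] bond c/1=7/200: DF=(206433/200000 − 7/200·(0.970900+0.956000))/(1+7/200) = 9321/10000 ≈ 0.932100
step 4 [4y] zero: DF = P = 4479/5000 ≈ 0.895800
step 5 [5y] bond c/1=1/25: DF=(130873/125000 − 1/25·(0.970900+0.956000+0.932100+0.895800))/(1+1/25) = 8623/10000 ≈ 0.862300
step 6 [6y] zero: DF = P = 8237/10000 ≈ 0.823700

1 1 9709/10000
2 2 239/250
3 3 9321/10000
4 4 4479/5000
5 5 8623/10000
6 6 8237/10000
DF(5y) is solved at step 5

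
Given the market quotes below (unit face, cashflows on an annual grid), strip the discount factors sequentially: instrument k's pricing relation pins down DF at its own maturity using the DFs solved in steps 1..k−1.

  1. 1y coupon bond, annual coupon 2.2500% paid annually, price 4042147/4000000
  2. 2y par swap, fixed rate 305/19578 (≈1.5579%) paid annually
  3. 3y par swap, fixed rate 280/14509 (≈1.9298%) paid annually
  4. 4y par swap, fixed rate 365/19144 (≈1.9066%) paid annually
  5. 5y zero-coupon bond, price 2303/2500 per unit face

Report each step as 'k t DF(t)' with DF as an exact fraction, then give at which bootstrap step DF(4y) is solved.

step 1 [1y] bond c/1=9/400: DF=(4042147/4000000 − 9/400·(0))/(1+9/400) = 9883/10000 ≈ 0.988300
step 2 [2y] swap r/1=305/19578: DF=(1 − 305/19578·(0.988300))/(1+305/19578) = 1939/2000 ≈ 0.969500
step 3 [3y] swap r/1=280/14509: DF=(1 − 280/14509·(0.988300+0.969500))/(1+280/14509) = 118/125 ≈ 0.944000
step 4 [4y] swap r/1=365/19144: DF=(1 − 365/19144·(0.988300+0.969500+0.944000))/(1+365/19144) = 927/1000 ≈ 0.927000
step 5 [5y] zero: DF = P = 2303/2500 ≈ 0.921200

1 1 9883/10000
2 2 1939/2000
3 3 118/125
4 4 927/1000
5 5 2303/2500
DF(4y) is solved at step 4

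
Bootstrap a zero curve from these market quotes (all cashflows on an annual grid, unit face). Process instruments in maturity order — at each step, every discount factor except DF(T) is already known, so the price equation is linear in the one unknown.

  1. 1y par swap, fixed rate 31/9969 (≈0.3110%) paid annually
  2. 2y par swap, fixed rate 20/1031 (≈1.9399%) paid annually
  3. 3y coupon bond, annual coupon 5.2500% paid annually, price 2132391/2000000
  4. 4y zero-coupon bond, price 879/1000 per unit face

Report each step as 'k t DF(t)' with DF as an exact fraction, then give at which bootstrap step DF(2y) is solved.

step 1 [1y] swap r/1=31/9969: DF=(1 − 31/9969·(0))/(1+31/9969) = 9969/10000 ≈ 0.996900
step 2 [2y] swap r/1=20/1031: DF=(1 − 20/1031·(0.996900))/(1+20/1031) = 481/500 ≈ 0.962000
step 3 [3y] bond c/1=21/400: DF=(2132391/2000000 − 21/400·(0.996900+0.962000))/(1+21/400) = 9153/10000 ≈ 0.915300
step 4 [4y] zero: DF = P = 879/1000 ≈ 0.879000

1 1 9969/10000
2 2 481/500
3 3 9153/10000
4 4 879/1000
DF(2y) is solved at step 2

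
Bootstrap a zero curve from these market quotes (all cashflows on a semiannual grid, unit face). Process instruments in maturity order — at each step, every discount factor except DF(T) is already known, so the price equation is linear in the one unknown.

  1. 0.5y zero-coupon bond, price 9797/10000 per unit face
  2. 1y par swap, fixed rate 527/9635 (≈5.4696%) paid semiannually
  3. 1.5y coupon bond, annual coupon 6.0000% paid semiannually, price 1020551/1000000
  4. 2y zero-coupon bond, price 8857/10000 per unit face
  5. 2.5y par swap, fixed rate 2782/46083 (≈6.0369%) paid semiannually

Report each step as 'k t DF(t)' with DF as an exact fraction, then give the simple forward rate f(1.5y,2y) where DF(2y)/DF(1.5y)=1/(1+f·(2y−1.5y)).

step 1 [0.5y] zero: DF = P = 9797/10000 ≈ 0.979700
step 2 [1y] swap r/2=527/19270: DF=(1 − 527/19270·(0.979700))/(1+527/19270) = 9473/10000 ≈ 0.947300
step 3 [1.5y] bond c/2=3/100: DF=(1020551/1000000 − 3/100·(0.979700+0.947300))/(1+3/100) = 9347/10000 ≈ 0.934700
step 4 [2y] zero: DF = P = 8857/10000 ≈ 0.885700
step 5 [2.5y] swap r/2=1391/46083: DF=(1 − 1391/46083·(0.979700+0.947300+0.934700+0.885700))/(1+1391/46083) = 8609/10000 ≈ 0.860900

1 1/2 9797/10000
2 1 9473/10000
3 3/2 9347/10000
4 2 8857/10000
5 5/2 8609/10000
f(1.5y,2y) = ((9347/10000)/(8857/10000) − 1)/(1/2) = 980/8857 ≈ 11.0647%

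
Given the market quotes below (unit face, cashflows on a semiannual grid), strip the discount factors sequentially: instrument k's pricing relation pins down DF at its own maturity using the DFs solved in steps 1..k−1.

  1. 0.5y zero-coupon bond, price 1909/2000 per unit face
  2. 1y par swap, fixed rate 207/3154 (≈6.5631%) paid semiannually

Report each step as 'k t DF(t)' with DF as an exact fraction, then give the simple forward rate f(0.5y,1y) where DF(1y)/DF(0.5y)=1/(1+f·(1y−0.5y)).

step 1 [0.5y] zero: DF = P = 1909/2000 ≈ 0.954500
step 2 [1y] swap r/2=207/6308: DF=(1 − 207/6308·(0.954500))/(1+207/6308) = 9379/10000 ≈ 0.937900

1 1/2 1909/2000
2 1 9379/10000
f(0.5y,1y) = ((1909/2000)/(9379/10000) − 1)/(1/2) = 4/113 ≈ 3.5398%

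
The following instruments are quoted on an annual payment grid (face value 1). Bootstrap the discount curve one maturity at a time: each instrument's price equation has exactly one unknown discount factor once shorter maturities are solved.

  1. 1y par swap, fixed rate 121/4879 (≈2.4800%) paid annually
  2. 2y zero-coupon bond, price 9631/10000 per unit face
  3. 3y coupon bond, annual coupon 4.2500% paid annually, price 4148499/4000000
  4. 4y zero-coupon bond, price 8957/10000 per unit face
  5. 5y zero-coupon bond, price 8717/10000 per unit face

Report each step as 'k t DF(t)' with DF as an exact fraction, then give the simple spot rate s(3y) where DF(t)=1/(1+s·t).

step 1 [1y] swap r/1=121/4879: DF=(1 − 121/4879·(0))/(1+121/4879) = 4879/5000 ≈ 0.975800
step 2 [2y] zero: DF = P = 9631/10000 ≈ 0.963100
step 3 [3y] bond c/1=17/400: DF=(4148499/4000000 − 17/400·(0.975800+0.963100))/(1+17/400) = 4579/5000 ≈ 0.915800
step 4 [4y] zero: DF = P = 8957/10000 ≈ 0.895700
step 5 [5y] zero: DF = P = 8717/10000 ≈ 0.871700

1 1 4879/5000
2 2 9631/10000
3 3 4579/5000
4 4 8957/10000
5 5 8717/10000
s(3y) = (1/(4579/5000) − 1)/(3) = 421/13737 ≈ 3.0647%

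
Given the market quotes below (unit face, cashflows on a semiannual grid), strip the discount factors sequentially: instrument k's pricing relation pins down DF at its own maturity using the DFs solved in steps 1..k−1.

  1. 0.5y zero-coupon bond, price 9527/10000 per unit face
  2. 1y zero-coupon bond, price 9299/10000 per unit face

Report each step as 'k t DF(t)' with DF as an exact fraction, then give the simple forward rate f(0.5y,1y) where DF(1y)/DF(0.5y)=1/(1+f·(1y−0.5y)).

1 1/2 9527/10000
2 1 9299/10000
f(0.5y,1y) = ((9527/10000)/(9299/10000) − 1)/(1/2) = 456/9299 ≈ 4.9038%

step 1 [0.5y] zero: DF = P = 9527/10000 ≈ 0.952700
step 2 [1y] zero: DF = P = 9299/10000 ≈ 0.929900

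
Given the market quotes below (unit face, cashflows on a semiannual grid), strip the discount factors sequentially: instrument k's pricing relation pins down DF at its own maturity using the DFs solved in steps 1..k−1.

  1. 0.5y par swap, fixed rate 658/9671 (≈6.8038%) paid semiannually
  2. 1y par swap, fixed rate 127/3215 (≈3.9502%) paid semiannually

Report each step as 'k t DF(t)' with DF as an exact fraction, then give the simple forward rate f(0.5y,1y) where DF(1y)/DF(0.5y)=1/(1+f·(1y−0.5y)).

1 1/2 9671/10000
2 1 9619/10000
f(0.5y,1y) = ((9671/10000)/(9619/10000) − 1)/(1/2) = 104/9619 ≈ 1.0812%

step 1 [0.5y] swap r/2=329/9671: DF=(1 − 329/9671·(0))/(1+329/9671) = 9671/10000 ≈ 0.967100
step 2 [1y] swap r/2=127/6430: DF=(1 − 127/6430·(0.967100))/(1+127/6430) = 9619/10000 ≈ 0.961900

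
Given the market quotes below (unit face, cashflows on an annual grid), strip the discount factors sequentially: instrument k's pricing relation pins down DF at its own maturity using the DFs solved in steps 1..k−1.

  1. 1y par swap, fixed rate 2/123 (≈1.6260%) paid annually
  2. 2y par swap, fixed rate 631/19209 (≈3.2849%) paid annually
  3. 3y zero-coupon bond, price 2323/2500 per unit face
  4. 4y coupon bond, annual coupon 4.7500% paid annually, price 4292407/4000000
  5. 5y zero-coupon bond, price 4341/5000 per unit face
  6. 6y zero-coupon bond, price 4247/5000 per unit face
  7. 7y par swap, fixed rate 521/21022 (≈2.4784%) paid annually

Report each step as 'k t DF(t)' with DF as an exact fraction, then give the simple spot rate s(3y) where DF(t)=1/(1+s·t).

1 1 123/125
2 2 9369/10000
3 3 2323/2500
4 4 1119/1250
5 5 4341/5000
6 6 4247/5000
7 7 8437/10000
s(3y) = (1/(2323/2500) − 1)/(3) = 59/2323 ≈ 2.5398%

step 1 [1y] swap r/1=2/123: DF=(1 − 2/123·(0))/(1+2/123) = 123/125 ≈ 0.984000
step 2 [2y] swap r/1=631/19209: DF=(1 − 631/19209·(0.984000))/(1+631/19209) = 9369/10000 ≈ 0.936900
step 3 [3y] zero: DF = P = 2323/2500 ≈ 0.929200
step 4 [4y] bond c/1=19/400: DF=(4292407/4000000 − 19/400·(0.984000+0.936900+0.929200))/(1+19/400) = 1119/1250 ≈ 0.895200
step 5 [5y] zero: DF = P = 4341/5000 ≈ 0.868200
step 6 [6y] zero: DF = P = 4247/5000 ≈ 0.849400
step 7 [7y] swap r/1=521/21022: DF=(1 − 521/21022·(0.984000+0.936900+0.929200+0.895200+0.868200+0.849400))/(1+521/21022) = 8437/10000 ≈ 0.843700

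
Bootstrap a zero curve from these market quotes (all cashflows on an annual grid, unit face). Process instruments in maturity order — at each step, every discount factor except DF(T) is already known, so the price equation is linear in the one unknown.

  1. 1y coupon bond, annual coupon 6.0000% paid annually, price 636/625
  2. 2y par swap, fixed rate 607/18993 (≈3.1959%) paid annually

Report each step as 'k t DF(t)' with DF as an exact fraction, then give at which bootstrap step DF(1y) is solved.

1 1 24/25
2 2 9393/10000
DF(1y) is solved at step 1

step 1 [1y] bond c/1=3/50: DF=(636/625 − 3/50·(0))/(1+3/50) = 24/25 ≈ 0.960000
step 2 [2y] swap r/1=607/18993: DF=(1 − 607/18993·(0.960000))/(1+607/18993) = 9393/10000 ≈ 0.939300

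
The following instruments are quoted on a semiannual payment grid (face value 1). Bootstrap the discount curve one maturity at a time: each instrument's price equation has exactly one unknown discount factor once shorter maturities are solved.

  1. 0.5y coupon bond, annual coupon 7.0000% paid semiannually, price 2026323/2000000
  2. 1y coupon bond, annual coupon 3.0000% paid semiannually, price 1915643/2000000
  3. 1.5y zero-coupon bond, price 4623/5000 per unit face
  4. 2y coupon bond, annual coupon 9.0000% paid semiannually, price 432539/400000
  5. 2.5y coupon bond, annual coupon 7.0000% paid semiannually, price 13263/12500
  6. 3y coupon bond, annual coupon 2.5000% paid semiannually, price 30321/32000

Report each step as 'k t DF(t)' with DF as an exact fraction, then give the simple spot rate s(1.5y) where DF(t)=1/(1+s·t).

1 1/2 9789/10000
2 1 2323/2500
3 3/2 4623/5000
4 2 1141/1250
5 5/2 1797/2000
6 3 1757/2000
s(1.5y) = (1/(4623/5000) − 1)/(3/2) = 754/13869 ≈ 5.4366%

step 1 [0.5y] bond c/2=7/200: DF=(2026323/2000000 − 7/200·(0))/(1+7/200) = 9789/10000 ≈ 0.978900
step 2 [1y] bond c/2=3/200: DF=(1915643/2000000 − 3/200·(0.978900))/(1+3/200) = 2323/2500 ≈ 0.929200
step 3 [1.5y] zero: DF = P = 4623/5000 ≈ 0.924600
step 4 [2y] bond c/2=9/200: DF=(432539/400000 − 9/200·(0.978900+0.929200+0.924600))/(1+9/200) = 1141/1250 ≈ 0.912800
step 5 [2.5y] bond c/2=7/200: DF=(13263/12500 − 7/200·(0.978900+0.929200+0.924600+0.912800))/(1+7/200) = 1797/2000 ≈ 0.898500
step 6 [3y] bond c/2=1/80: DF=(30321/32000 − 1/80·(0.978900+0.929200+0.924600+0.912800+0.898500))/(1+1/80) = 1757/2000 ≈ 0.878500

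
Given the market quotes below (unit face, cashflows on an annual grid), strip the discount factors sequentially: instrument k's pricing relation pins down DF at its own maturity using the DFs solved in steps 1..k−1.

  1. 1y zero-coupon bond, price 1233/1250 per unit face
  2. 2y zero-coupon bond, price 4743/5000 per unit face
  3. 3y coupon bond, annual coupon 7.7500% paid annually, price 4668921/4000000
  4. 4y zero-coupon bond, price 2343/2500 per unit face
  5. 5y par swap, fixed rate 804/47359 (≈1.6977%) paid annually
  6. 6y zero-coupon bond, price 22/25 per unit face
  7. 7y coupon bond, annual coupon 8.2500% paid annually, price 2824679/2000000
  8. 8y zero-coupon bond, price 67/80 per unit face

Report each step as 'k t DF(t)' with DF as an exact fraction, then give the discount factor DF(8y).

1 1 1233/1250
2 2 4743/5000
3 3 9441/10000
4 4 2343/2500
5 5 2299/2500
6 6 22/25
7 7 8767/10000
8 8 67/80
DF(8y) = 67/80 ≈ 0.837500

step 1 [1y] zero: DF = P = 1233/1250 ≈ 0.986400
step 2 [2y] zero: DF = P = 4743/5000 ≈ 0.948600
step 3 [3y] bond c/1=31/400: DF=(4668921/4000000 − 31/400·(0.986400+0.948600))/(1+31/400) = 9441/10000 ≈ 0.944100
step 4 [4y] zero: DF = P = 2343/2500 ≈ 0.937200
step 5 [5y] swap r/1=804/47359: DF=(1 − 804/47359·(0.986400+0.948600+0.944100+0.937200))/(1+804/47359) = 2299/2500 ≈ 0.919600
step 6 [6y] zero: DF = P = 22/25 ≈ 0.880000
step 7 [7y] bond c/1=33/400: DF=(2824679/2000000 − 33/400·(0.986400+0.948600+0.944100+0.937200+0.919600+0.880000))/(1+33/400) = 8767/10000 ≈ 0.876700
step 8 [8y] zero: DF = P = 67/80 ≈ 0.837500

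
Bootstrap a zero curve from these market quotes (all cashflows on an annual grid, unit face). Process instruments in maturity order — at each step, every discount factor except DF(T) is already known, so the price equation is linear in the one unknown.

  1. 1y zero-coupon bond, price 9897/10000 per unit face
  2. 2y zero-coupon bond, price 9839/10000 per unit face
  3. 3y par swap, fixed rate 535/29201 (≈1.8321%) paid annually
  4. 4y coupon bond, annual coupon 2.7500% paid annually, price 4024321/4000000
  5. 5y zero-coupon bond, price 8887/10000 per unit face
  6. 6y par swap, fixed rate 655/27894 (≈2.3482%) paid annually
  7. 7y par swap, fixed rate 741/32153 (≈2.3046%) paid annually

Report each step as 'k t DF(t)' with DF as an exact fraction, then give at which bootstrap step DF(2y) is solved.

1 1 9897/10000
2 2 9839/10000
3 3 1893/2000
4 4 901/1000
5 5 8887/10000
6 6 869/1000
7 7 4259/5000
DF(2y) is solved at step 2

step 1 [1y] zero: DF = P = 9897/10000 ≈ 0.989700
step 2 [2y] zero: DF = P = 9839/10000 ≈ 0.983900
step 3 [3y] swap r/1=535/29201: DF=(1 − 535/29201·(0.989700+0.983900))/(1+535/29201) = 1893/2000 ≈ 0.946500
step 4 [4y] bond c/1=11/400: DF=(4024321/4000000 − 11/400·(0.989700+0.983900+0.946500))/(1+11/400) = 901/1000 ≈ 0.901000
step 5 [5y] zero: DF = P = 8887/10000 ≈ 0.888700
step 6 [6y] swap r/1=655/27894: DF=(1 − 655/27894·(0.989700+0.983900+0.946500+0.901000+0.888700))/(1+655/27894) = 869/1000 ≈ 0.869000
step 7 [7y] swap r/1=741/32153: DF=(1 − 741/32153·(0.989700+0.983900+0.946500+0.901000+0.888700+0.869000))/(1+741/32153) = 4259/5000 ≈ 0.851800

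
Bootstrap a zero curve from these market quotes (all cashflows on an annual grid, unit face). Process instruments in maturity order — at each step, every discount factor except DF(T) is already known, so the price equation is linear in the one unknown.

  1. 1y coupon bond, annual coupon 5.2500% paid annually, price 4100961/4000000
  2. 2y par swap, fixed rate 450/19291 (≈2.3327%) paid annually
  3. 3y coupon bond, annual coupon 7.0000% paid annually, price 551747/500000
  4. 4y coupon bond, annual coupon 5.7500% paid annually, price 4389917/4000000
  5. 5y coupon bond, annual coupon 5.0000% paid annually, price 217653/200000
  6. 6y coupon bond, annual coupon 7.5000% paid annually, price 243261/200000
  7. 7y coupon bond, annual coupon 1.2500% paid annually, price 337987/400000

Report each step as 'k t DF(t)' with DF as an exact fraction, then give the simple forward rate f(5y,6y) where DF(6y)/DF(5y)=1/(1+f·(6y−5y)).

step 1 [1y] bond c/1=21/400: DF=(4100961/4000000 − 21/400·(0))/(1+21/400) = 9741/10000 ≈ 0.974100
step 2 [2y] swap r/1=450/19291: DF=(1 − 450/19291·(0.974100))/(1+450/19291) = 191/200 ≈ 0.955000
step 3 [3y] bond c/1=7/100: DF=(551747/500000 − 7/100·(0.974100+0.955000))/(1+7/100) = 9051/10000 ≈ 0.905100
step 4 [4y] bond c/1=23/400: DF=(4389917/4000000 − 23/400·(0.974100+0.955000+0.905100))/(1+23/400) = 8837/10000 ≈ 0.883700
step 5 [5y] bond c/1=1/20: DF=(217653/200000 − 1/20·(0.974100+0.955000+0.905100+0.883700))/(1+1/20) = 4297/5000 ≈ 0.859400
step 6 [6y] bond c/1=3/40: DF=(243261/200000 − 3/40·(0.974100+0.955000+0.905100+0.883700+0.859400))/(1+3/40) = 8121/10000 ≈ 0.812100
step 7 [7y] bond c/1=1/80: DF=(337987/400000 − 1/80·(0.974100+0.955000+0.905100+0.883700+0.859400+0.812100))/(1+1/80) = 96/125 ≈ 0.768000

1 1 9741/10000
2 2 191/200
3 3 9051/10000
4 4 8837/10000
5 5 4297/5000
6 6 8121/10000
7 7 96/125
f(5y,6y) = ((4297/5000)/(8121/10000) − 1)/(1) = 473/8121 ≈ 5.8244%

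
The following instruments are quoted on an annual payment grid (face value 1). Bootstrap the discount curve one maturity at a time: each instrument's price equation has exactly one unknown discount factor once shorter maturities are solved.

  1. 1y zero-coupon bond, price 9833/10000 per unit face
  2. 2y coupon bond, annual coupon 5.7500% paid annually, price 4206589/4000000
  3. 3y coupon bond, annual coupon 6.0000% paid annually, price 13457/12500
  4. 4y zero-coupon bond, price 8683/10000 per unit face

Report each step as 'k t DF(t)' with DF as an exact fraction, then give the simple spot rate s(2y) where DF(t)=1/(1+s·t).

step 1 [1y] zero: DF = P = 9833/10000 ≈ 0.983300
step 2 [2y] bond c/1=23/400: DF=(4206589/4000000 − 23/400·(0.983300))/(1+23/400) = 941/1000 ≈ 0.941000
step 3 [3y] bond c/1=3/50: DF=(13457/12500 − 3/50·(0.983300+0.941000))/(1+3/50) = 9067/10000 ≈ 0.906700
step 4 [4y] zero: DF = P = 8683/10000 ≈ 0.868300

1 1 9833/10000
2 2 941/1000
3 3 9067/10000
4 4 8683/10000
s(2y) = (1/(941/1000) − 1)/(2) = 59/1882 ≈ 3.1350%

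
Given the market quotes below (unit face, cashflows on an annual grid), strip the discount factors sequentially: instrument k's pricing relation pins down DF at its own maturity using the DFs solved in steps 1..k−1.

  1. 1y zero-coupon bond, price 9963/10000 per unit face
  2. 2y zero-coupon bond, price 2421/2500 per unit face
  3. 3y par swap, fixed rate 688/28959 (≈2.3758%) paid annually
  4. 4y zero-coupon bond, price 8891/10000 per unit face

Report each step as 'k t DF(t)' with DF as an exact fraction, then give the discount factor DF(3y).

1 1 9963/10000
2 2 2421/2500
3 3 582/625
4 4 8891/10000
DF(3y) = 582/625 ≈ 0.931200

step 1 [1y] zero: DF = P = 9963/10000 ≈ 0.996300
step 2 [2y] zero: DF = P = 2421/2500 ≈ 0.968400
step 3 [3y] swap r/1=688/28959: DF=(1 − 688/28959·(0.996300+0.968400))/(1+688/28959) = 582/625 ≈ 0.931200
step 4 [4y] zero: DF = P = 8891/10000 ≈ 0.889100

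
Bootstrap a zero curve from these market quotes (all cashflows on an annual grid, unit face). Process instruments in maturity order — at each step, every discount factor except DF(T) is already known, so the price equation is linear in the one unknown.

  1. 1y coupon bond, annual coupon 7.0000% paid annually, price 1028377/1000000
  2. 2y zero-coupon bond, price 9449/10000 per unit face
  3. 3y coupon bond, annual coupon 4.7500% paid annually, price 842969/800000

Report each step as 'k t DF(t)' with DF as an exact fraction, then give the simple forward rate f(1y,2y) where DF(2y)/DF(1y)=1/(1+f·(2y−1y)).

1 1 9611/10000
2 2 9449/10000
3 3 1839/2000
f(1y,2y) = ((9611/10000)/(9449/10000) − 1)/(1) = 162/9449 ≈ 1.7145%

step 1 [1y] bond c/1=7/100: DF=(1028377/1000000 − 7/100·(0))/(1+7/100) = 9611/10000 ≈ 0.961100
step 2 [2y] zero: DF = P = 9449/10000 ≈ 0.944900
step 3 [3y] bond c/1=19/400: DF=(842969/800000 − 19/400·(0.961100+0.944900))/(1+19/400) = 1839/2000 ≈ 0.919500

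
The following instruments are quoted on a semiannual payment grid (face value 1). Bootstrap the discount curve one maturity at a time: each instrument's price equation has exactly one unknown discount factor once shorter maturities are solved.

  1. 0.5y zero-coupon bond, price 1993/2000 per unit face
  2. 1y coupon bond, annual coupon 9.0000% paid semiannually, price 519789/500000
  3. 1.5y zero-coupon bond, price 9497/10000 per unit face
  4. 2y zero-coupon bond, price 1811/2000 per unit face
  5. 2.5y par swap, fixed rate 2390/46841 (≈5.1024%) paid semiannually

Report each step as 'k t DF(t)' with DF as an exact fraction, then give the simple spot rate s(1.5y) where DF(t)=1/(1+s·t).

1 1/2 1993/2000
2 1 9519/10000
3 3/2 9497/10000
4 2 1811/2000
5 5/2 1761/2000
s(1.5y) = (1/(9497/10000) − 1)/(3/2) = 1006/28491 ≈ 3.5309%

step 1 [0.5y] zero: DF = P = 1993/2000 ≈ 0.996500
step 2 [1y] bond c/2=9/200: DF=(519789/500000 − 9/200·(0.996500))/(1+9/200) = 9519/10000 ≈ 0.951900
step 3 [1.5y] zero: DF = P = 9497/10000 ≈ 0.949700
step 4 [2y] zero: DF = P = 1811/2000 ≈ 0.905500
step 5 [2.5y] swap r/2=1195/46841: DF=(1 − 1195/46841·(0.996500+0.951900+0.949700+0.905500))/(1+1195/46841) = 1761/2000 ≈ 0.880500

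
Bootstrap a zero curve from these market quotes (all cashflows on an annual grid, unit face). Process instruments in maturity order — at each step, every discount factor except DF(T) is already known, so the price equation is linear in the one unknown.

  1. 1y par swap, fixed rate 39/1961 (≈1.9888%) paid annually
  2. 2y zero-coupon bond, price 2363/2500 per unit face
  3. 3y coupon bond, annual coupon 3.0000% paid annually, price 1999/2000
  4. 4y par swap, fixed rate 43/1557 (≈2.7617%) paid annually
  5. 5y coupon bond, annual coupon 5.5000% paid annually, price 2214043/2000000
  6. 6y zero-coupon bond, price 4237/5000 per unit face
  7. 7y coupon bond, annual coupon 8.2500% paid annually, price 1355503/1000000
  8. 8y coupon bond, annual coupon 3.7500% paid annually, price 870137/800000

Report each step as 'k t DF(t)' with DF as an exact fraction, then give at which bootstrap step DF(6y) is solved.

1 1 1961/2000
2 2 2363/2500
3 3 9143/10000
4 4 1121/1250
5 5 1709/2000
6 6 4237/5000
7 7 8377/10000
8 8 1643/2000
DF(6y) is solved at step 6

step 1 [1y] swap r/1=39/1961: DF=(1 − 39/1961·(0))/(1+39/1961) = 1961/2000 ≈ 0.980500
step 2 [2y] zero: DF = P = 2363/2500 ≈ 0.945200
step 3 [3y] bond c/1=3/100: DF=(1999/2000 − 3/100·(0.980500+0.945200))/(1+3/100) = 9143/10000 ≈ 0.914300
step 4 [4y] swap r/1=43/1557: DF=(1 − 43/1557·(0.980500+0.945200+0.914300))/(1+43/1557) = 1121/1250 ≈ 0.896800
step 5 [5y] bond c/1=11/200: DF=(2214043/2000000 − 11/200·(0.980500+0.945200+0.914300+0.896800))/(1+11/200) = 1709/2000 ≈ 0.854500
step 6 [6y] zero: DF = P = 4237/5000 ≈ 0.847400
step 7 [7y] bond c/1=33/400: DF=(1355503/1000000 − 33/400·(0.980500+0.945200+0.914300+0.896800+0.854500+0.847400))/(1+33/400) = 8377/10000 ≈ 0.837700
step 8 [8y] bond c/1=3/80: DF=(870137/800000 − 3/80·(0.980500+0.945200+0.914300+0.896800+0.854500+0.847400+0.837700))/(1+3/80) = 1643/2000 ≈ 0.821500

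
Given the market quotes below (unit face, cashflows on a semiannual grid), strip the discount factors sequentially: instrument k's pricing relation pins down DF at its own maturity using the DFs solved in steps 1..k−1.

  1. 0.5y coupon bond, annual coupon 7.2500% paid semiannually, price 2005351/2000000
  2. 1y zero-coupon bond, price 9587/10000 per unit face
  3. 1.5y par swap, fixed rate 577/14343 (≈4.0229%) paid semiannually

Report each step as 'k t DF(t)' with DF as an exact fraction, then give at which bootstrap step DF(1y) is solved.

step 1 [0.5y] bond c/2=29/800: DF=(2005351/2000000 − 29/800·(0))/(1+29/800) = 2419/2500 ≈ 0.967600
step 2 [1y] zero: DF = P = 9587/10000 ≈ 0.958700
step 3 [1.5y] swap r/2=577/28686: DF=(1 − 577/28686·(0.967600+0.958700))/(1+577/28686) = 9423/10000 ≈ 0.942300

1 1/2 2419/2500
2 1 9587/10000
3 3/2 9423/10000
DF(1y) is solved at step 2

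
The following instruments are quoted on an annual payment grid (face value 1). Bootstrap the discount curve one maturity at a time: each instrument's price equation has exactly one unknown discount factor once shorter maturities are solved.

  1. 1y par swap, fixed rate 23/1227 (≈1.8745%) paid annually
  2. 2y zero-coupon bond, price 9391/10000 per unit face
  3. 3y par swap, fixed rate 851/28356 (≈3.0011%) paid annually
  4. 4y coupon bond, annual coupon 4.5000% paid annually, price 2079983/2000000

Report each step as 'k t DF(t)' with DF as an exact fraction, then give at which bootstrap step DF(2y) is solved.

1 1 1227/1250
2 2 9391/10000
3 3 9149/10000
4 4 8731/10000
DF(2y) is solved at step 2

step 1 [1y] swap r/1=23/1227: DF=(1 − 23/1227·(0))/(1+23/1227) = 1227/1250 ≈ 0.981600
step 2 [2y] zero: DF = P = 9391/10000 ≈ 0.939100
step 3 [3y] swap r/1=851/28356: DF=(1 − 851/28356·(0.981600+0.939100))/(1+851/28356) = 9149/10000 ≈ 0.914900
step 4 [4y] bond c/1=9/200: DF=(2079983/2000000 − 9/200·(0.981600+0.939100+0.914900))/(1+9/200) = 8731/10000 ≈ 0.873100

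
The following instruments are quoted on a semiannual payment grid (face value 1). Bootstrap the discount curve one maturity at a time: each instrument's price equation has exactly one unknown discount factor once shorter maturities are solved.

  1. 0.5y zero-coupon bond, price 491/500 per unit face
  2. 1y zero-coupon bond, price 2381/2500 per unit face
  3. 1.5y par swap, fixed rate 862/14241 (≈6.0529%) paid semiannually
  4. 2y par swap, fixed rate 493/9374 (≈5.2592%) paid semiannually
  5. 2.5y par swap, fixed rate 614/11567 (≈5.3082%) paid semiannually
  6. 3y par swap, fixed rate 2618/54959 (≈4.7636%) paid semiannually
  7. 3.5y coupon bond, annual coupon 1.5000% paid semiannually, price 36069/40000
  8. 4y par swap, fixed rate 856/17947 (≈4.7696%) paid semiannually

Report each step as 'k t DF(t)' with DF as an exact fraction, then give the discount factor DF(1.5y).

step 1 [0.5y] zero: DF = P = 491/500 ≈ 0.982000
step 2 [1y] zero: DF = P = 2381/2500 ≈ 0.952400
step 3 [1.5y] swap r/2=431/14241: DF=(1 − 431/14241·(0.982000+0.952400))/(1+431/14241) = 4569/5000 ≈ 0.913800
step 4 [2y] swap r/2=493/18748: DF=(1 − 493/18748·(0.982000+0.952400+0.913800))/(1+493/18748) = 4507/5000 ≈ 0.901400
step 5 [2.5y] swap r/2=307/11567: DF=(1 − 307/11567·(0.982000+0.952400+0.913800+0.901400))/(1+307/11567) = 2193/2500 ≈ 0.877200
step 6 [3y] swap r/2=1309/54959: DF=(1 − 1309/54959·(0.982000+0.952400+0.913800+0.901400+0.877200))/(1+1309/54959) = 8691/10000 ≈ 0.869100
step 7 [3.5y] bond c/2=3/400: DF=(36069/40000 − 3/400·(0.982000+0.952400+0.913800+0.901400+0.877200+0.869100))/(1+3/400) = 8541/10000 ≈ 0.854100
step 8 [4y] swap r/2=428/17947: DF=(1 − 428/17947·(0.982000+0.952400+0.913800+0.901400+0.877200+0.869100+0.854100))/(1+428/17947) = 518/625 ≈ 0.828800

1 1/2 491/500
2 1 2381/2500
3 3/2 4569/5000
4 2 4507/5000
5 5/2 2193/2500
6 3 8691/10000
7 7/2 8541/10000
8 4 518/625
DF(1.5y) = 4569/5000 ≈ 0.913800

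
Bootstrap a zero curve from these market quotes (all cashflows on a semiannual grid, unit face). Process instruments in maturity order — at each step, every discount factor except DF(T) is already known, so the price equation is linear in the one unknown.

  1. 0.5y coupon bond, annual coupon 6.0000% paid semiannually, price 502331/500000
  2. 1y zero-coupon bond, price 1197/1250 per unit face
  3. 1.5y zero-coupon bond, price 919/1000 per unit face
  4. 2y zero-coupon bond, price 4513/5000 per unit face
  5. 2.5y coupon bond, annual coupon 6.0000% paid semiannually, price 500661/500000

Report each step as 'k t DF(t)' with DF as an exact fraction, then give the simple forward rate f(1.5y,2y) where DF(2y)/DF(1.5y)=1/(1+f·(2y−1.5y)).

step 1 [0.5y] bond c/2=3/100: DF=(502331/500000 − 3/100·(0))/(1+3/100) = 4877/5000 ≈ 0.975400
step 2 [1y] zero: DF = P = 1197/1250 ≈ 0.957600
step 3 [1.5y] zero: DF = P = 919/1000 ≈ 0.919000
step 4 [2y] zero: DF = P = 4513/5000 ≈ 0.902600
step 5 [2.5y] bond c/2=3/100: DF=(500661/500000 − 3/100·(0.975400+0.957600+0.919000+0.902600))/(1+3/100) = 2157/2500 ≈ 0.862800

1 1/2 4877/5000
2 1 1197/1250
3 3/2 919/1000
4 2 4513/5000
5 5/2 2157/2500
f(1.5y,2y) = ((919/1000)/(4513/5000) − 1)/(1/2) = 164/4513 ≈ 3.6339%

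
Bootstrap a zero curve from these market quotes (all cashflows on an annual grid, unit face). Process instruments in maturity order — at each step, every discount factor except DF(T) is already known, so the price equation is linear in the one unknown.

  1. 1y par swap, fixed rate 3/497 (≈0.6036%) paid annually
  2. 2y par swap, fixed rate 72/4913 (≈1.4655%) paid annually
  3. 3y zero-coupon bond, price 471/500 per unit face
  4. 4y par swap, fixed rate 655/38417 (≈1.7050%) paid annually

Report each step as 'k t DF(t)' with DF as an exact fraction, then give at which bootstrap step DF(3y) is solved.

step 1 [1y] swap r/1=3/497: DF=(1 − 3/497·(0))/(1+3/497) = 497/500 ≈ 0.994000
step 2 [2y] swap r/1=72/4913: DF=(1 − 72/4913·(0.994000))/(1+72/4913) = 607/625 ≈ 0.971200
step 3 [3y] zero: DF = P = 471/500 ≈ 0.942000
step 4 [4y] swap r/1=655/38417: DF=(1 − 655/38417·(0.994000+0.971200+0.942000))/(1+655/38417) = 1869/2000 ≈ 0.934500

1 1 497/500
2 2 607/625
3 3 471/500
4 4 1869/2000
DF(3y) is solved at step 3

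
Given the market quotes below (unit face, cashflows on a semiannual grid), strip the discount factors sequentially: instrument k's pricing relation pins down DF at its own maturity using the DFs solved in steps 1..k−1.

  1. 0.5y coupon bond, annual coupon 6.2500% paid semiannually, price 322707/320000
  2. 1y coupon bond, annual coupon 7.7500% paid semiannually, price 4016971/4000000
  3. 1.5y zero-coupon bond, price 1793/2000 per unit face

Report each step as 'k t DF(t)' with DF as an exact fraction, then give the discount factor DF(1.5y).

1 1/2 9779/10000
2 1 9303/10000
3 3/2 1793/2000
DF(1.5y) = 1793/2000 ≈ 0.896500

step 1 [0.5y] bond c/2=1/32: DF=(322707/320000 − 1/32·(0))/(1+1/32) = 9779/10000 ≈ 0.977900
step 2 [1y] bond c/2=31/800: DF=(4016971/4000000 − 31/800·(0.977900))/(1+31/800) = 9303/10000 ≈ 0.930300
step 3 [1.5y] zero: DF = P = 1793/2000 ≈ 0.896500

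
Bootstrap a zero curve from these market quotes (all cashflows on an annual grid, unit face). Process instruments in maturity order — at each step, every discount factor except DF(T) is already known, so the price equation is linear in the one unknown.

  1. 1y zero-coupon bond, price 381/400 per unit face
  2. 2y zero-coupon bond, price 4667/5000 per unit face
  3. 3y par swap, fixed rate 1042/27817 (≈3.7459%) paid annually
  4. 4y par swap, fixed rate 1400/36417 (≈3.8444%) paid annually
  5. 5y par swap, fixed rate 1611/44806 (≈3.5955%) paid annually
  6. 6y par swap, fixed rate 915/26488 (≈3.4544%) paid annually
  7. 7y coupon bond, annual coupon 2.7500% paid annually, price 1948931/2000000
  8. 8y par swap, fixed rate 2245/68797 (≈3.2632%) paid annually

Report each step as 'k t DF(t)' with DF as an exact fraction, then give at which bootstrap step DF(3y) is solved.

step 1 [1y] zero: DF = P = 381/400 ≈ 0.952500
step 2 [2y] zero: DF = P = 4667/5000 ≈ 0.933400
step 3 [3y] swap r/1=1042/27817: DF=(1 − 1042/27817·(0.952500+0.933400))/(1+1042/27817) = 4479/5000 ≈ 0.895800
step 4 [4y] swap r/1=1400/36417: DF=(1 − 1400/36417·(0.952500+0.933400+0.895800))/(1+1400/36417) = 43/50 ≈ 0.860000
step 5 [5y] swap r/1=1611/44806: DF=(1 − 1611/44806·(0.952500+0.933400+0.895800+0.860000))/(1+1611/44806) = 8389/10000 ≈ 0.838900
step 6 [6y] swap r/1=915/26488: DF=(1 − 915/26488·(0.952500+0.933400+0.895800+0.860000+0.838900))/(1+915/26488) = 817/1000 ≈ 0.817000
step 7 [7y] bond c/1=11/400: DF=(1948931/2000000 − 11/400·(0.952500+0.933400+0.895800+0.860000+0.838900+0.817000))/(1+11/400) = 4033/5000 ≈ 0.806600
step 8 [8y] swap r/1=2245/68797: DF=(1 − 2245/68797·(0.952500+0.933400+0.895800+0.860000+0.838900+0.817000+0.806600))/(1+2245/68797) = 1551/2000 ≈ 0.775500

1 1 381/400
2 2 4667/5000
3 3 4479/5000
4 4 43/50
5 5 8389/10000
6 6 817/1000
7 7 4033/5000
8 8 1551/2000
DF(3y) is solved at step 3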